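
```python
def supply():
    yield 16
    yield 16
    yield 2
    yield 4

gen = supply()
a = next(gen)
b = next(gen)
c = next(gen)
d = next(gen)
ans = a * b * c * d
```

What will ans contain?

Step 1: Create generator and consume all values:
  a = next(gen) = 16
  b = next(gen) = 16
  c = next(gen) = 2
  d = next(gen) = 4
Step 2: ans = 16 * 16 * 2 * 4 = 2048.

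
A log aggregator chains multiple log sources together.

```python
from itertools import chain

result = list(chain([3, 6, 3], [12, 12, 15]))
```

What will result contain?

Step 1: chain() concatenates iterables: [3, 6, 3] + [12, 12, 15].
Therefore result = [3, 6, 3, 12, 12, 15].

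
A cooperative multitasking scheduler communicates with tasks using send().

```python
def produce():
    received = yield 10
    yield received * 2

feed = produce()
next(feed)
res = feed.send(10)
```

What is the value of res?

Step 1: next(feed) advances to first yield, producing 10.
Step 2: send(10) resumes, received = 10.
Step 3: yield received * 2 = 10 * 2 = 20.
Therefore res = 20.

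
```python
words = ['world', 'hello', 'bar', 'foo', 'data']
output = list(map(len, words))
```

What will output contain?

Step 1: Map len() to each word:
  'world' -> 5
  'hello' -> 5
  'bar' -> 3
  'foo' -> 3
  'data' -> 4
Therefore output = [5, 5, 3, 3, 4].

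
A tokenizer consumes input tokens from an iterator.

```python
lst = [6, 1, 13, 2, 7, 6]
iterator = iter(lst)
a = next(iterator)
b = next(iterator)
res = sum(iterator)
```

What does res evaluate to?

Step 1: Create iterator over [6, 1, 13, 2, 7, 6].
Step 2: a = next() = 6, b = next() = 1.
Step 3: sum() of remaining [13, 2, 7, 6] = 28.
Therefore res = 28.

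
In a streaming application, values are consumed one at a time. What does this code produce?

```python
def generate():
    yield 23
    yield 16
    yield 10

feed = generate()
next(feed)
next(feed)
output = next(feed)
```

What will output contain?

Step 1: generate() creates a generator.
Step 2: next(feed) yields 23 (consumed and discarded).
Step 3: next(feed) yields 16 (consumed and discarded).
Step 4: next(feed) yields 10, assigned to output.
Therefore output = 10.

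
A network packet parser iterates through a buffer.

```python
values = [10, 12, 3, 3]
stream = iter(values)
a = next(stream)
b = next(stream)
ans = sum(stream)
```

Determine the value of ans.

Step 1: Create iterator over [10, 12, 3, 3].
Step 2: a = next() = 10, b = next() = 12.
Step 3: sum() of remaining [3, 3] = 6.
Therefore ans = 6.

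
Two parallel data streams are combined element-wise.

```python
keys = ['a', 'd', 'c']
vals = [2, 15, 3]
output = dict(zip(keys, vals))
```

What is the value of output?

Step 1: zip pairs keys with values:
  'a' -> 2
  'd' -> 15
  'c' -> 3
Therefore output = {'a': 2, 'd': 15, 'c': 3}.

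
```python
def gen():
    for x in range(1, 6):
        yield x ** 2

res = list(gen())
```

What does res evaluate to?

Step 1: For each x in range(1, 6), yield x**2:
  x=1: yield 1**2 = 1
  x=2: yield 2**2 = 4
  x=3: yield 3**2 = 9
  x=4: yield 4**2 = 16
  x=5: yield 5**2 = 25
Therefore res = [1, 4, 9, 16, 25].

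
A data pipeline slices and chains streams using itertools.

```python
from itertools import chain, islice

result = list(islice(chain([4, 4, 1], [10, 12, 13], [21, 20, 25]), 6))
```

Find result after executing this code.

Step 1: chain([4, 4, 1], [10, 12, 13], [21, 20, 25]) = [4, 4, 1, 10, 12, 13, 21, 20, 25].
Step 2: islice takes first 6 elements: [4, 4, 1, 10, 12, 13].
Therefore result = [4, 4, 1, 10, 12, 13].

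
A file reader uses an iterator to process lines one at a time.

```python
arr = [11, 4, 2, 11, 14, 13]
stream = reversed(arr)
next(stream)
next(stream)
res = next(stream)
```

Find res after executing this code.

Step 1: reversed([11, 4, 2, 11, 14, 13]) gives iterator: [13, 14, 11, 2, 4, 11].
Step 2: First next() = 13, second next() = 14.
Step 3: Third next() = 11.
Therefore res = 11.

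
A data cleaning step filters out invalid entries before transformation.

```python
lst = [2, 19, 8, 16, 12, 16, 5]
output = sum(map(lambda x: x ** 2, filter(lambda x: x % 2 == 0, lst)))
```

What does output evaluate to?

Step 1: Filter even numbers from [2, 19, 8, 16, 12, 16, 5]: [2, 8, 16, 12, 16]
Step 2: Square each: [4, 64, 256, 144, 256]
Step 3: Sum = 724.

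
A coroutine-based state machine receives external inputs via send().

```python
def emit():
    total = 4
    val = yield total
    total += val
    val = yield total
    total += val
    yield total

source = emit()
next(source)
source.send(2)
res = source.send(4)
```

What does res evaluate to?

Step 1: next() -> yield total=4.
Step 2: send(2) -> val=2, total = 4+2 = 6, yield 6.
Step 3: send(4) -> val=4, total = 6+4 = 10, yield 10.
Therefore res = 10.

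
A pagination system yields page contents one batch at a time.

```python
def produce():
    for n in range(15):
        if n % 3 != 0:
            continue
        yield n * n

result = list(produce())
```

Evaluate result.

Step 1: Only yield n**2 when n is divisible by 3:
  n=0: 0 % 3 == 0, yield 0**2 = 0
  n=3: 3 % 3 == 0, yield 3**2 = 9
  n=6: 6 % 3 == 0, yield 6**2 = 36
  n=9: 9 % 3 == 0, yield 9**2 = 81
  n=12: 12 % 3 == 0, yield 12**2 = 144
Therefore result = [0, 9, 36, 81, 144].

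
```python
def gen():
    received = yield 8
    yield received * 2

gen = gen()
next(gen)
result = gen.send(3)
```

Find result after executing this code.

Step 1: next(gen) advances to first yield, producing 8.
Step 2: send(3) resumes, received = 3.
Step 3: yield received * 2 = 3 * 2 = 6.
Therefore result = 6.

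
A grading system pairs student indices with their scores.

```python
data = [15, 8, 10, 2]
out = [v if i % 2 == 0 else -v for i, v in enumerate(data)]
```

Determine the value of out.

Step 1: For each (i, v), keep v if i is even, negate if odd:
  i=0 (even): keep 15
  i=1 (odd): negate to -8
  i=2 (even): keep 10
  i=3 (odd): negate to -2
Therefore out = [15, -8, 10, -2].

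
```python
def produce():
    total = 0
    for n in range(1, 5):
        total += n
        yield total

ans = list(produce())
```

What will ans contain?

Step 1: Generator accumulates running sum:
  n=1: total = 1, yield 1
  n=2: total = 3, yield 3
  n=3: total = 6, yield 6
  n=4: total = 10, yield 10
Therefore ans = [1, 3, 6, 10].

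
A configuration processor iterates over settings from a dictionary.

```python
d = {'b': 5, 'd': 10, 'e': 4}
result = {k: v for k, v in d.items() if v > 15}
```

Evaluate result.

Step 1: Filter items where value > 15:
  'b': 5 <= 15: removed
  'd': 10 <= 15: removed
  'e': 4 <= 15: removed
Therefore result = {}.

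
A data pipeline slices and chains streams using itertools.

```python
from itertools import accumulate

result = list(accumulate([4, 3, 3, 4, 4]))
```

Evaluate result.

Step 1: accumulate computes running sums:
  + 4 = 4
  + 3 = 7
  + 3 = 10
  + 4 = 14
  + 4 = 18
Therefore result = [4, 7, 10, 14, 18].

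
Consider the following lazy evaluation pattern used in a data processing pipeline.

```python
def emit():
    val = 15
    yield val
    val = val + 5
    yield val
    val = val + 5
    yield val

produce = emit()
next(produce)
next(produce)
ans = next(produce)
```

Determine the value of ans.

Step 1: Trace through generator execution:
  Yield 1: val starts at 15, yield 15
  Yield 2: val = 15 + 5 = 20, yield 20
  Yield 3: val = 20 + 5 = 25, yield 25
Step 2: First next() gets 15, second next() gets the second value, third next() yields 25.
Therefore ans = 25.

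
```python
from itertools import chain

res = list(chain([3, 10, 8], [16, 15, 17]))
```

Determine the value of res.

Step 1: chain() concatenates iterables: [3, 10, 8] + [16, 15, 17].
Therefore res = [3, 10, 8, 16, 15, 17].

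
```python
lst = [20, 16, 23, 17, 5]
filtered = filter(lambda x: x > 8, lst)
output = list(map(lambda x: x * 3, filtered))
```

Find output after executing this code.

Step 1: Filter lst for elements > 8:
  20: kept
  16: kept
  23: kept
  17: kept
  5: removed
Step 2: Map x * 3 on filtered [20, 16, 23, 17]:
  20 -> 60
  16 -> 48
  23 -> 69
  17 -> 51
Therefore output = [60, 48, 69, 51].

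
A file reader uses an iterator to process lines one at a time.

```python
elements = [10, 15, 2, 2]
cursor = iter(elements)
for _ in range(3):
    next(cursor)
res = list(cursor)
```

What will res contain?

Step 1: Create iterator over [10, 15, 2, 2].
Step 2: Advance 3 positions (consuming [10, 15, 2]).
Step 3: list() collects remaining elements: [2].
Therefore res = [2].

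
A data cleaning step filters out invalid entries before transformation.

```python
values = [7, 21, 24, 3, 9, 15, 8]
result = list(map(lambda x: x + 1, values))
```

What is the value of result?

Step 1: Apply lambda x: x + 1 to each element:
  7 -> 8
  21 -> 22
  24 -> 25
  3 -> 4
  9 -> 10
  15 -> 16
  8 -> 9
Therefore result = [8, 22, 25, 4, 10, 16, 9].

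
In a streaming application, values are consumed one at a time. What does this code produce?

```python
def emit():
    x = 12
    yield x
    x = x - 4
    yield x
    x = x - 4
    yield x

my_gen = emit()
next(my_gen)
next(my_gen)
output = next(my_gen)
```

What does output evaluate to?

Step 1: Trace through generator execution:
  Yield 1: x starts at 12, yield 12
  Yield 2: x = 12 - 4 = 8, yield 8
  Yield 3: x = 8 - 4 = 4, yield 4
Step 2: First next() gets 12, second next() gets the second value, third next() yields 4.
Therefore output = 4.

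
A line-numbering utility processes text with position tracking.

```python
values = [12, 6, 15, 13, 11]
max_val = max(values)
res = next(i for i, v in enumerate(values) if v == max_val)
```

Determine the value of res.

Step 1: max([12, 6, 15, 13, 11]) = 15.
Step 2: Find first index where value == 15:
  Index 0: 12 != 15
  Index 1: 6 != 15
  Index 2: 15 == 15, found!
Therefore res = 2.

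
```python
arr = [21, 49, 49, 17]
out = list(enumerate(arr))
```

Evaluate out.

Step 1: enumerate pairs each element with its index:
  (0, 21)
  (1, 49)
  (2, 49)
  (3, 17)
Therefore out = [(0, 21), (1, 49), (2, 49), (3, 17)].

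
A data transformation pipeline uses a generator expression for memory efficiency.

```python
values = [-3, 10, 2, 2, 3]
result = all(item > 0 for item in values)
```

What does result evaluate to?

Step 1: Check item > 0 for each element in [-3, 10, 2, 2, 3]:
  -3 > 0: False
  10 > 0: True
  2 > 0: True
  2 > 0: True
  3 > 0: True
Step 2: all() returns False.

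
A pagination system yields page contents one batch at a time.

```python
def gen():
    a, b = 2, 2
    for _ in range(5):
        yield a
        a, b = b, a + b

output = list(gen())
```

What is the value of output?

Step 1: Fibonacci-like sequence starting with a=2, b=2:
  Iteration 1: yield a=2, then a,b = 2,4
  Iteration 2: yield a=2, then a,b = 4,6
  Iteration 3: yield a=4, then a,b = 6,10
  Iteration 4: yield a=6, then a,b = 10,16
  Iteration 5: yield a=10, then a,b = 16,26
Therefore output = [2, 2, 4, 6, 10].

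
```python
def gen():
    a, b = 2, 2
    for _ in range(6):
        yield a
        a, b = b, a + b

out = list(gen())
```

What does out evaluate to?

Step 1: Fibonacci-like sequence starting with a=2, b=2:
  Iteration 1: yield a=2, then a,b = 2,4
  Iteration 2: yield a=2, then a,b = 4,6
  Iteration 3: yield a=4, then a,b = 6,10
  Iteration 4: yield a=6, then a,b = 10,16
  Iteration 5: yield a=10, then a,b = 16,26
  Iteration 6: yield a=16, then a,b = 26,42
Therefore out = [2, 2, 4, 6, 10, 16].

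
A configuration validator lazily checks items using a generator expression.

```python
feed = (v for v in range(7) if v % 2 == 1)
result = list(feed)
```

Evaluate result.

Step 1: Filter range(7) keeping only odd values:
  v=0: even, excluded
  v=1: odd, included
  v=2: even, excluded
  v=3: odd, included
  v=4: even, excluded
  v=5: odd, included
  v=6: even, excluded
Therefore result = [1, 3, 5].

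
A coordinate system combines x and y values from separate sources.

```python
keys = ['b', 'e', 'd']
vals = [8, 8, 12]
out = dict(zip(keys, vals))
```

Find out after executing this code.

Step 1: zip pairs keys with values:
  'b' -> 8
  'e' -> 8
  'd' -> 12
Therefore out = {'b': 8, 'e': 8, 'd': 12}.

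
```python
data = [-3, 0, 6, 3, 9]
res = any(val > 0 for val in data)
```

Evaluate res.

Step 1: Check val > 0 for each element in [-3, 0, 6, 3, 9]:
  -3 > 0: False
  0 > 0: False
  6 > 0: True
  3 > 0: True
  9 > 0: True
Step 2: any() returns True.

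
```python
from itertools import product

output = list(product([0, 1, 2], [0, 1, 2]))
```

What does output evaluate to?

Step 1: product([0, 1, 2], [0, 1, 2]) gives all pairs:
  (0, 0)
  (0, 1)
  (0, 2)
  (1, 0)
  (1, 1)
  (1, 2)
  (2, 0)
  (2, 1)
  (2, 2)
Therefore output = [(0, 0), (0, 1), (0, 2), (1, 0), (1, 1), (1, 2), (2, 0), (2, 1), (2, 2)].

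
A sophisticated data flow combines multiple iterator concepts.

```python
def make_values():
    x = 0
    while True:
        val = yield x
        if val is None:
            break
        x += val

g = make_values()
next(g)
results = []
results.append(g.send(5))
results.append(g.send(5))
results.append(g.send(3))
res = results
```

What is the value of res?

Step 1: next(g) -> yield 0.
Step 2: send(5) -> x = 5, yield 5.
Step 3: send(5) -> x = 10, yield 10.
Step 4: send(3) -> x = 13, yield 13.
Therefore res = [5, 10, 13].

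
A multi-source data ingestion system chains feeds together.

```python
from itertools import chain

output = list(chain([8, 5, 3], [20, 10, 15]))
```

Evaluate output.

Step 1: chain() concatenates iterables: [8, 5, 3] + [20, 10, 15].
Therefore output = [8, 5, 3, 20, 10, 15].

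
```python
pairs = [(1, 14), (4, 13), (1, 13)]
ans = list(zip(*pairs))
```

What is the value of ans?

Step 1: zip(*pairs) transposes: unzips [(1, 14), (4, 13), (1, 13)] into separate sequences.
Step 2: First elements: (1, 4, 1), second elements: (14, 13, 13).
Therefore ans = [(1, 4, 1), (14, 13, 13)].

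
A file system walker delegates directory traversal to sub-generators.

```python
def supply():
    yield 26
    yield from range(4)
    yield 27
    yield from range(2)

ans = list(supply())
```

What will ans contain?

Step 1: Trace yields in order:
  yield 26
  yield 0
  yield 1
  yield 2
  yield 3
  yield 27
  yield 0
  yield 1
Therefore ans = [26, 0, 1, 2, 3, 27, 0, 1].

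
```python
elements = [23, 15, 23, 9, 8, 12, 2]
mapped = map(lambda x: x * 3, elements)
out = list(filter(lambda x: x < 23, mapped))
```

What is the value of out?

Step 1: Map x * 3:
  23 -> 69
  15 -> 45
  23 -> 69
  9 -> 27
  8 -> 24
  12 -> 36
  2 -> 6
Step 2: Filter for < 23:
  69: removed
  45: removed
  69: removed
  27: removed
  24: removed
  36: removed
  6: kept
Therefore out = [6].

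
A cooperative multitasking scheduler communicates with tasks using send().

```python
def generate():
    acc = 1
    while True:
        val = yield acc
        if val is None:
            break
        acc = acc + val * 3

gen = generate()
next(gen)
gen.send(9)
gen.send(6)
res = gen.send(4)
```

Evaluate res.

Step 1: next() -> yield acc=1.
Step 2: send(9) -> val=9, acc = 1 + 9*3 = 28, yield 28.
Step 3: send(6) -> val=6, acc = 28 + 6*3 = 46, yield 46.
Step 4: send(4) -> val=4, acc = 46 + 4*3 = 58, yield 58.
Therefore res = 58.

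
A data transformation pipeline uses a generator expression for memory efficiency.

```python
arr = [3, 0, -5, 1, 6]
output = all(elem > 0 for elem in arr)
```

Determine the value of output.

Step 1: Check elem > 0 for each element in [3, 0, -5, 1, 6]:
  3 > 0: True
  0 > 0: False
  -5 > 0: False
  1 > 0: True
  6 > 0: True
Step 2: all() returns False.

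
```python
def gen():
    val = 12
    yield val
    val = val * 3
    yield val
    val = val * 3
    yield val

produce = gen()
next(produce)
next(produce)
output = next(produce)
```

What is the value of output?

Step 1: Trace through generator execution:
  Yield 1: val starts at 12, yield 12
  Yield 2: val = 12 * 3 = 36, yield 36
  Yield 3: val = 36 * 3 = 108, yield 108
Step 2: First next() gets 12, second next() gets the second value, third next() yields 108.
Therefore output = 108.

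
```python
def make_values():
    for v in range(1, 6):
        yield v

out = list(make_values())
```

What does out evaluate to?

Step 1: The generator yields each value from range(1, 6).
Step 2: list() consumes all yields: [1, 2, 3, 4, 5].
Therefore out = [1, 2, 3, 4, 5].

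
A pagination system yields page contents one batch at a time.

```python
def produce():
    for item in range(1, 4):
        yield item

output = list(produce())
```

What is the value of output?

Step 1: The generator yields each value from range(1, 4).
Step 2: list() consumes all yields: [1, 2, 3].
Therefore output = [1, 2, 3].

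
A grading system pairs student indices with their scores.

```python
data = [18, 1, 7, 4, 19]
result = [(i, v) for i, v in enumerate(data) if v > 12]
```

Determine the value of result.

Step 1: Filter enumerate([18, 1, 7, 4, 19]) keeping v > 12:
  (0, 18): 18 > 12, included
  (1, 1): 1 <= 12, excluded
  (2, 7): 7 <= 12, excluded
  (3, 4): 4 <= 12, excluded
  (4, 19): 19 > 12, included
Therefore result = [(0, 18), (4, 19)].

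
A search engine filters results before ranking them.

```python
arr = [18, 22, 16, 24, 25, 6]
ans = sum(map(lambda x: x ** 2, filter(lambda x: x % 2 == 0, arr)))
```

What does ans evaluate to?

Step 1: Filter even numbers from [18, 22, 16, 24, 25, 6]: [18, 22, 16, 24, 6]
Step 2: Square each: [324, 484, 256, 576, 36]
Step 3: Sum = 1676.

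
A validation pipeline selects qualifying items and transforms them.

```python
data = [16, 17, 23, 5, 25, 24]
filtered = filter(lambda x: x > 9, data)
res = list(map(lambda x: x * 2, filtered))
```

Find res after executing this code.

Step 1: Filter data for elements > 9:
  16: kept
  17: kept
  23: kept
  5: removed
  25: kept
  24: kept
Step 2: Map x * 2 on filtered [16, 17, 23, 25, 24]:
  16 -> 32
  17 -> 34
  23 -> 46
  25 -> 50
  24 -> 48
Therefore res = [32, 34, 46, 50, 48].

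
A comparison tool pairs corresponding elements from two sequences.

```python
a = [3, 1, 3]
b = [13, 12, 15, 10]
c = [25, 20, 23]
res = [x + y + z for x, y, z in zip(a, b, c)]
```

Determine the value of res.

Step 1: zip three lists (truncates to shortest, len=3):
  3 + 13 + 25 = 41
  1 + 12 + 20 = 33
  3 + 15 + 23 = 41
Therefore res = [41, 33, 41].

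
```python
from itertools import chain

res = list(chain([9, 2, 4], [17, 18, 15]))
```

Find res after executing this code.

Step 1: chain() concatenates iterables: [9, 2, 4] + [17, 18, 15].
Therefore res = [9, 2, 4, 17, 18, 15].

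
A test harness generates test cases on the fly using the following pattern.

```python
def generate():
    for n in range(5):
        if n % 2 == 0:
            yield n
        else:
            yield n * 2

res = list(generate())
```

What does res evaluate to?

Step 1: For each n in range(5), yield n if even, else n*2:
  n=0 (even): yield 0
  n=1 (odd): yield 1*2 = 2
  n=2 (even): yield 2
  n=3 (odd): yield 3*2 = 6
  n=4 (even): yield 4
Therefore res = [0, 2, 2, 6, 4].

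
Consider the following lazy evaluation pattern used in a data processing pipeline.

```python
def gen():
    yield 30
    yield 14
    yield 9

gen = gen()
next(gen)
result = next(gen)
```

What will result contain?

Step 1: gen() creates a generator.
Step 2: next(gen) yields 30 (consumed and discarded).
Step 3: next(gen) yields 14, assigned to result.
Therefore result = 14.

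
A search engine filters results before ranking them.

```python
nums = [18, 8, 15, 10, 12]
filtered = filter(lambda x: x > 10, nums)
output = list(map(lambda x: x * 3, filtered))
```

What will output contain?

Step 1: Filter nums for elements > 10:
  18: kept
  8: removed
  15: kept
  10: removed
  12: kept
Step 2: Map x * 3 on filtered [18, 15, 12]:
  18 -> 54
  15 -> 45
  12 -> 36
Therefore output = [54, 45, 36].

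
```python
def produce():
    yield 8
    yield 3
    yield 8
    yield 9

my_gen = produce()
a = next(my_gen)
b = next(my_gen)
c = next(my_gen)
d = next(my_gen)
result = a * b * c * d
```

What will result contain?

Step 1: Create generator and consume all values:
  a = next(my_gen) = 8
  b = next(my_gen) = 3
  c = next(my_gen) = 8
  d = next(my_gen) = 9
Step 2: result = 8 * 3 * 8 * 9 = 1728.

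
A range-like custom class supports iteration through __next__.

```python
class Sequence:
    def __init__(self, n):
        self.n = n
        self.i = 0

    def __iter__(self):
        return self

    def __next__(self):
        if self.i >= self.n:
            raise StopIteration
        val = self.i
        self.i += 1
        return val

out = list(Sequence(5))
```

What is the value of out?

Step 1: Sequence(5) creates an iterator counting 0 to 4.
Step 2: list() consumes all values: [0, 1, 2, 3, 4].
Therefore out = [0, 1, 2, 3, 4].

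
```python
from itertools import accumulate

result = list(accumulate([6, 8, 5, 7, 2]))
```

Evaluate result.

Step 1: accumulate computes running sums:
  + 6 = 6
  + 8 = 14
  + 5 = 19
  + 7 = 26
  + 2 = 28
Therefore result = [6, 14, 19, 26, 28].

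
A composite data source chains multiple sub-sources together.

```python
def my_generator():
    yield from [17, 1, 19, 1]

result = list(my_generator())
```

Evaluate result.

Step 1: yield from delegates to the iterable, yielding each element.
Step 2: Collected values: [17, 1, 19, 1].
Therefore result = [17, 1, 19, 1].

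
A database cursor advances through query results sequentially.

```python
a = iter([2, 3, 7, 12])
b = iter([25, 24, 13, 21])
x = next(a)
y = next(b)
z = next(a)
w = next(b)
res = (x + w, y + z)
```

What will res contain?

Step 1: a iterates [2, 3, 7, 12], b iterates [25, 24, 13, 21].
Step 2: x = next(a) = 2, y = next(b) = 25.
Step 3: z = next(a) = 3, w = next(b) = 24.
Step 4: res = (2 + 24, 25 + 3) = (26, 28).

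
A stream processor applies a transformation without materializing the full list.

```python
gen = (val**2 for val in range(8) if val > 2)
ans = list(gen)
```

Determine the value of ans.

Step 1: For range(8), keep val > 2, then square:
  val=0: 0 <= 2, excluded
  val=1: 1 <= 2, excluded
  val=2: 2 <= 2, excluded
  val=3: 3 > 2, yield 3**2 = 9
  val=4: 4 > 2, yield 4**2 = 16
  val=5: 5 > 2, yield 5**2 = 25
  val=6: 6 > 2, yield 6**2 = 36
  val=7: 7 > 2, yield 7**2 = 49
Therefore ans = [9, 16, 25, 36, 49].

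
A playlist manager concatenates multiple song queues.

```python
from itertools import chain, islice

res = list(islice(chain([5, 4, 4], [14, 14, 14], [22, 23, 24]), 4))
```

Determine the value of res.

Step 1: chain([5, 4, 4], [14, 14, 14], [22, 23, 24]) = [5, 4, 4, 14, 14, 14, 22, 23, 24].
Step 2: islice takes first 4 elements: [5, 4, 4, 14].
Therefore res = [5, 4, 4, 14].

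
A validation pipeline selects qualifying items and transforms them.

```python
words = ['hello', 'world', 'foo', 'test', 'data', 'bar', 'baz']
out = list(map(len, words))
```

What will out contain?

Step 1: Map len() to each word:
  'hello' -> 5
  'world' -> 5
  'foo' -> 3
  'test' -> 4
  'data' -> 4
  'bar' -> 3
  'baz' -> 3
Therefore out = [5, 5, 3, 4, 4, 3, 3].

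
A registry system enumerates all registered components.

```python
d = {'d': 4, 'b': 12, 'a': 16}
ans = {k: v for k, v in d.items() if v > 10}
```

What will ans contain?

Step 1: Filter items where value > 10:
  'd': 4 <= 10: removed
  'b': 12 > 10: kept
  'a': 16 > 10: kept
Therefore ans = {'b': 12, 'a': 16}.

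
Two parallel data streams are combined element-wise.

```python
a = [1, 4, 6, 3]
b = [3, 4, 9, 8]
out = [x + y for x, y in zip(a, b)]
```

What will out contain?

Step 1: Add corresponding elements:
  1 + 3 = 4
  4 + 4 = 8
  6 + 9 = 15
  3 + 8 = 11
Therefore out = [4, 8, 15, 11].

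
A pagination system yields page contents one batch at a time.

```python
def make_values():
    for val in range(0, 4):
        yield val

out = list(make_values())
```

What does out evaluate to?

Step 1: The generator yields each value from range(0, 4).
Step 2: list() consumes all yields: [0, 1, 2, 3].
Therefore out = [0, 1, 2, 3].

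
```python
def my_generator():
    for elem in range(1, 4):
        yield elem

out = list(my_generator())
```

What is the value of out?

Step 1: The generator yields each value from range(1, 4).
Step 2: list() consumes all yields: [1, 2, 3].
Therefore out = [1, 2, 3].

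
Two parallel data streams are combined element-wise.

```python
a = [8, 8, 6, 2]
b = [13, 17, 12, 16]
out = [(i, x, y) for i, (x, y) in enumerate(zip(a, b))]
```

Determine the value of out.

Step 1: enumerate(zip(a, b)) gives index with paired elements:
  i=0: (8, 13)
  i=1: (8, 17)
  i=2: (6, 12)
  i=3: (2, 16)
Therefore out = [(0, 8, 13), (1, 8, 17), (2, 6, 12), (3, 2, 16)].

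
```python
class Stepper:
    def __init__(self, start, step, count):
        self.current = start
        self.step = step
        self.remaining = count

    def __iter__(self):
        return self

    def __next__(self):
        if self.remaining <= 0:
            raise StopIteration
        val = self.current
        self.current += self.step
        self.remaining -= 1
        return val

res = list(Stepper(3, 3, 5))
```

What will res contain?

Step 1: Stepper starts at 3, increments by 3, for 5 steps:
  Yield 3, then current += 3
  Yield 6, then current += 3
  Yield 9, then current += 3
  Yield 12, then current += 3
  Yield 15, then current += 3
Therefore res = [3, 6, 9, 12, 15].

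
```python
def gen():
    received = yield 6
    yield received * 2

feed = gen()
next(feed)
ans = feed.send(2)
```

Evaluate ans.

Step 1: next(feed) advances to first yield, producing 6.
Step 2: send(2) resumes, received = 2.
Step 3: yield received * 2 = 2 * 2 = 4.
Therefore ans = 4.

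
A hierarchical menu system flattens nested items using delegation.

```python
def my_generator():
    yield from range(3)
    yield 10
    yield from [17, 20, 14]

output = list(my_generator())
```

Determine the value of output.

Step 1: Trace yields in order:
  yield 0
  yield 1
  yield 2
  yield 10
  yield 17
  yield 20
  yield 14
Therefore output = [0, 1, 2, 10, 17, 20, 14].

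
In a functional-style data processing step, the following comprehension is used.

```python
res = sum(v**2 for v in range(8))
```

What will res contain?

Step 1: Compute v**2 for each v in range(8):
  v=0: 0**2 = 0
  v=1: 1**2 = 1
  v=2: 2**2 = 4
  v=3: 3**2 = 9
  v=4: 4**2 = 16
  v=5: 5**2 = 25
  v=6: 6**2 = 36
  v=7: 7**2 = 49
Step 2: sum = 0 + 1 + 4 + 9 + 16 + 25 + 36 + 49 = 140.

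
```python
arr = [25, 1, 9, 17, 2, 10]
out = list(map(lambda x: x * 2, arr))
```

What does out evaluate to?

Step 1: Apply lambda x: x * 2 to each element:
  25 -> 50
  1 -> 2
  9 -> 18
  17 -> 34
  2 -> 4
  10 -> 20
Therefore out = [50, 2, 18, 34, 4, 20].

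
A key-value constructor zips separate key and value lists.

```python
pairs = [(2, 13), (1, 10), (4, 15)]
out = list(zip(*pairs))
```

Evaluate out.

Step 1: zip(*pairs) transposes: unzips [(2, 13), (1, 10), (4, 15)] into separate sequences.
Step 2: First elements: (2, 1, 4), second elements: (13, 10, 15).
Therefore out = [(2, 1, 4), (13, 10, 15)].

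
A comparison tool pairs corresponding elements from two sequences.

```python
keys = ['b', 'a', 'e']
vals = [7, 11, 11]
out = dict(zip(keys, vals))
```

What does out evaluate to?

Step 1: zip pairs keys with values:
  'b' -> 7
  'a' -> 11
  'e' -> 11
Therefore out = {'b': 7, 'a': 11, 'e': 11}.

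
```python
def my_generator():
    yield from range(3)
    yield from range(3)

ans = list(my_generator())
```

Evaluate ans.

Step 1: Trace yields in order:
  yield 0
  yield 1
  yield 2
  yield 0
  yield 1
  yield 2
Therefore ans = [0, 1, 2, 0, 1, 2].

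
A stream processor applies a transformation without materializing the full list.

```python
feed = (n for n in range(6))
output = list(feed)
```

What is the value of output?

Step 1: Generator expression iterates range(6): [0, 1, 2, 3, 4, 5].
Step 2: list() collects all values.
Therefore output = [0, 1, 2, 3, 4, 5].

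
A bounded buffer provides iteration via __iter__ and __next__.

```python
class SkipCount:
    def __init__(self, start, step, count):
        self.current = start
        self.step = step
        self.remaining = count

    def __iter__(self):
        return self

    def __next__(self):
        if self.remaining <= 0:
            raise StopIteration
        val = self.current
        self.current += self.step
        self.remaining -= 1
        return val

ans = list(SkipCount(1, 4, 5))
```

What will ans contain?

Step 1: SkipCount starts at 1, increments by 4, for 5 steps:
  Yield 1, then current += 4
  Yield 5, then current += 4
  Yield 9, then current += 4
  Yield 13, then current += 4
  Yield 17, then current += 4
Therefore ans = [1, 5, 9, 13, 17].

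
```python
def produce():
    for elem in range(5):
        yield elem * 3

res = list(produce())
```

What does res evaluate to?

Step 1: For each elem in range(5), yield elem * 3:
  elem=0: yield 0 * 3 = 0
  elem=1: yield 1 * 3 = 3
  elem=2: yield 2 * 3 = 6
  elem=3: yield 3 * 3 = 9
  elem=4: yield 4 * 3 = 12
Therefore res = [0, 3, 6, 9, 12].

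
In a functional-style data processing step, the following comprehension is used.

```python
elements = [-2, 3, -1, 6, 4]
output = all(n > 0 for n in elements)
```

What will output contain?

Step 1: Check n > 0 for each element in [-2, 3, -1, 6, 4]:
  -2 > 0: False
  3 > 0: True
  -1 > 0: False
  6 > 0: True
  4 > 0: True
Step 2: all() returns False.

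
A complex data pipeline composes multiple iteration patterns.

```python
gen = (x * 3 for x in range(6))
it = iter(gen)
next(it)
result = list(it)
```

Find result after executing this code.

Step 1: Generator produces [0, 3, 6, 9, 12, 15].
Step 2: next(it) consumes first element (0).
Step 3: list(it) collects remaining: [3, 6, 9, 12, 15].
Therefore result = [3, 6, 9, 12, 15].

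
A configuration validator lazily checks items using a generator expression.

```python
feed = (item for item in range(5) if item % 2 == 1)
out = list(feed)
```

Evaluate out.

Step 1: Filter range(5) keeping only odd values:
  item=0: even, excluded
  item=1: odd, included
  item=2: even, excluded
  item=3: odd, included
  item=4: even, excluded
Therefore out = [1, 3].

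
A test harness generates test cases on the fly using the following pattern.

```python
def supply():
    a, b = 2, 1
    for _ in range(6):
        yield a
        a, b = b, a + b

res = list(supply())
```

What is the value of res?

Step 1: Fibonacci-like sequence starting with a=2, b=1:
  Iteration 1: yield a=2, then a,b = 1,3
  Iteration 2: yield a=1, then a,b = 3,4
  Iteration 3: yield a=3, then a,b = 4,7
  Iteration 4: yield a=4, then a,b = 7,11
  Iteration 5: yield a=7, then a,b = 11,18
  Iteration 6: yield a=11, then a,b = 18,29
Therefore res = [2, 1, 3, 4, 7, 11].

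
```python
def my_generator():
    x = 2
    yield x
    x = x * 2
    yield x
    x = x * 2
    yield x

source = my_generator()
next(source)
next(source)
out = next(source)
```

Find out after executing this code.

Step 1: Trace through generator execution:
  Yield 1: x starts at 2, yield 2
  Yield 2: x = 2 * 2 = 4, yield 4
  Yield 3: x = 4 * 2 = 8, yield 8
Step 2: First next() gets 2, second next() gets the second value, third next() yields 8.
Therefore out = 8.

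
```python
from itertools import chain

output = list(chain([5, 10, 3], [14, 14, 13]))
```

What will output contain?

Step 1: chain() concatenates iterables: [5, 10, 3] + [14, 14, 13].
Therefore output = [5, 10, 3, 14, 14, 13].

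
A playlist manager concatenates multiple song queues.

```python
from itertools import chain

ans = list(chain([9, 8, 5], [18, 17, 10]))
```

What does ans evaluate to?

Step 1: chain() concatenates iterables: [9, 8, 5] + [18, 17, 10].
Therefore ans = [9, 8, 5, 18, 17, 10].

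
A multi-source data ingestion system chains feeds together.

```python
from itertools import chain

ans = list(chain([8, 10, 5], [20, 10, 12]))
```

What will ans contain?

Step 1: chain() concatenates iterables: [8, 10, 5] + [20, 10, 12].
Therefore ans = [8, 10, 5, 20, 10, 12].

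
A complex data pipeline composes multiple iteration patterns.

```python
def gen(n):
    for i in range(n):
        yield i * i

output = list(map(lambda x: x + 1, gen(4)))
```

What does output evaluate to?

Step 1: gen(4) yields squares: [0, 1, 4, 9].
Step 2: map adds 1 to each: [1, 2, 5, 10].
Therefore output = [1, 2, 5, 10].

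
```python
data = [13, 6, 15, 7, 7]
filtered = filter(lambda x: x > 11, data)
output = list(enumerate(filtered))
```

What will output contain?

Step 1: Filter [13, 6, 15, 7, 7] for > 11: [13, 15].
Step 2: enumerate re-indexes from 0: [(0, 13), (1, 15)].
Therefore output = [(0, 13), (1, 15)].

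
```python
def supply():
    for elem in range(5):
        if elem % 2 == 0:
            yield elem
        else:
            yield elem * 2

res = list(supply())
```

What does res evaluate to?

Step 1: For each elem in range(5), yield elem if even, else elem*2:
  elem=0 (even): yield 0
  elem=1 (odd): yield 1*2 = 2
  elem=2 (even): yield 2
  elem=3 (odd): yield 3*2 = 6
  elem=4 (even): yield 4
Therefore res = [0, 2, 2, 6, 4].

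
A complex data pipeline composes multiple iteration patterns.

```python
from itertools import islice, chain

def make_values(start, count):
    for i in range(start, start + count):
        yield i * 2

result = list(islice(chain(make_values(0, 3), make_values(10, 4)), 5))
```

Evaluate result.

Step 1: make_values(0, 3) yields [0, 2, 4].
Step 2: make_values(10, 4) yields [20, 22, 24, 26].
Step 3: chain concatenates: [0, 2, 4, 20, 22, 24, 26].
Step 4: islice takes first 5: [0, 2, 4, 20, 22].
Therefore result = [0, 2, 4, 20, 22].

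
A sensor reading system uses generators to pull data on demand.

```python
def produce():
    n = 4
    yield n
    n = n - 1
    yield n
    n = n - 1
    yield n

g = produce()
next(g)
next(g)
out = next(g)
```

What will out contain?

Step 1: Trace through generator execution:
  Yield 1: n starts at 4, yield 4
  Yield 2: n = 4 - 1 = 3, yield 3
  Yield 3: n = 3 - 1 = 2, yield 2
Step 2: First next() gets 4, second next() gets the second value, third next() yields 2.
Therefore out = 2.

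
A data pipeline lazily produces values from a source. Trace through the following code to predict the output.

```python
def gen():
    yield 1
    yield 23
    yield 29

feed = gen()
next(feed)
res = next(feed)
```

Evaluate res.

Step 1: gen() creates a generator.
Step 2: next(feed) yields 1 (consumed and discarded).
Step 3: next(feed) yields 23, assigned to res.
Therefore res = 23.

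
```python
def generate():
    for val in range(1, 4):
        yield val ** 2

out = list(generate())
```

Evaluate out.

Step 1: For each val in range(1, 4), yield val**2:
  val=1: yield 1**2 = 1
  val=2: yield 2**2 = 4
  val=3: yield 3**2 = 9
Therefore out = [1, 4, 9].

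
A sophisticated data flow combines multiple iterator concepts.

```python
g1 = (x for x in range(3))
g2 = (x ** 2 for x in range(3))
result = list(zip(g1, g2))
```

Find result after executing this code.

Step 1: g1 produces [0, 1, 2].
Step 2: g2 produces [0, 1, 4].
Step 3: zip pairs them: [(0, 0), (1, 1), (2, 4)].
Therefore result = [(0, 0), (1, 1), (2, 4)].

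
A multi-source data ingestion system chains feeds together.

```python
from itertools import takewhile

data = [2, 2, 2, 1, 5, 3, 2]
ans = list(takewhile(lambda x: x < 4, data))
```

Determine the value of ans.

Step 1: takewhile stops at first element >= 4:
  2 < 4: take
  2 < 4: take
  2 < 4: take
  1 < 4: take
  5 >= 4: stop
Therefore ans = [2, 2, 2, 1].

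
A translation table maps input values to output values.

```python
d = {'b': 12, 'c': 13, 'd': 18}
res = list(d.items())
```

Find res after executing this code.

Step 1: d.items() returns (key, value) pairs in insertion order.
Therefore res = [('b', 12), ('c', 13), ('d', 18)].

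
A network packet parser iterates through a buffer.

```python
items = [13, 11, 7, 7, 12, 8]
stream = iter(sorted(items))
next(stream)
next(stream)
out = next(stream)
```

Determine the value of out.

Step 1: sorted([13, 11, 7, 7, 12, 8]) = [7, 7, 8, 11, 12, 13].
Step 2: Create iterator and skip 2 elements.
Step 3: next() returns 8.
Therefore out = 8.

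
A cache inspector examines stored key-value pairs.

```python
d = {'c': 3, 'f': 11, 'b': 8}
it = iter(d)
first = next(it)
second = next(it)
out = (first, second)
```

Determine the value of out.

Step 1: iter(d) iterates over keys: ['c', 'f', 'b'].
Step 2: first = next(it) = 'c', second = next(it) = 'f'.
Therefore out = ('c', 'f').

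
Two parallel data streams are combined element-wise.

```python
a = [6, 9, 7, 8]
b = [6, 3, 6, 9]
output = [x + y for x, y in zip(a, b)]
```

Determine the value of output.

Step 1: Add corresponding elements:
  6 + 6 = 12
  9 + 3 = 12
  7 + 6 = 13
  8 + 9 = 17
Therefore output = [12, 12, 13, 17].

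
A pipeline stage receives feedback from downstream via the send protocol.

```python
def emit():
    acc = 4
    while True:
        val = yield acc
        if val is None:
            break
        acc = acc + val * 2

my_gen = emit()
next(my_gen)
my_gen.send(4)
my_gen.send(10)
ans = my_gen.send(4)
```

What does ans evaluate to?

Step 1: next() -> yield acc=4.
Step 2: send(4) -> val=4, acc = 4 + 4*2 = 12, yield 12.
Step 3: send(10) -> val=10, acc = 12 + 10*2 = 32, yield 32.
Step 4: send(4) -> val=4, acc = 32 + 4*2 = 40, yield 40.
Therefore ans = 40.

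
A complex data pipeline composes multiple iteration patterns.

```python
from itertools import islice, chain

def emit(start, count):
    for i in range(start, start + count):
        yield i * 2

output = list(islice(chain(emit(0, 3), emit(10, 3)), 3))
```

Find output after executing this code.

Step 1: emit(0, 3) yields [0, 2, 4].
Step 2: emit(10, 3) yields [20, 22, 24].
Step 3: chain concatenates: [0, 2, 4, 20, 22, 24].
Step 4: islice takes first 3: [0, 2, 4].
Therefore output = [0, 2, 4].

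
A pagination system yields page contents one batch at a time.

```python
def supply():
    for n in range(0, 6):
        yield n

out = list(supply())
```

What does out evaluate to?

Step 1: The generator yields each value from range(0, 6).
Step 2: list() consumes all yields: [0, 1, 2, 3, 4, 5].
Therefore out = [0, 1, 2, 3, 4, 5].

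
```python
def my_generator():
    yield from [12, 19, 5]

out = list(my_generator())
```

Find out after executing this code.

Step 1: yield from delegates to the iterable, yielding each element.
Step 2: Collected values: [12, 19, 5].
Therefore out = [12, 19, 5].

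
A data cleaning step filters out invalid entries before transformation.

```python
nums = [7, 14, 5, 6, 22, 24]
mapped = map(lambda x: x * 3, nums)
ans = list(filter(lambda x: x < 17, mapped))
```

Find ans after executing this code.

Step 1: Map x * 3:
  7 -> 21
  14 -> 42
  5 -> 15
  6 -> 18
  22 -> 66
  24 -> 72
Step 2: Filter for < 17:
  21: removed
  42: removed
  15: kept
  18: removed
  66: removed
  72: removed
Therefore ans = [15].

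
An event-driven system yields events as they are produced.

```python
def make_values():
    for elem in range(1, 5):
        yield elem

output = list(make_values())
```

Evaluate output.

Step 1: The generator yields each value from range(1, 5).
Step 2: list() consumes all yields: [1, 2, 3, 4].
Therefore output = [1, 2, 3, 4].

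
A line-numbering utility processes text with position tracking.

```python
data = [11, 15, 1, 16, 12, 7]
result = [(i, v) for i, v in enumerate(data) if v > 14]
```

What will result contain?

Step 1: Filter enumerate([11, 15, 1, 16, 12, 7]) keeping v > 14:
  (0, 11): 11 <= 14, excluded
  (1, 15): 15 > 14, included
  (2, 1): 1 <= 14, excluded
  (3, 16): 16 > 14, included
  (4, 12): 12 <= 14, excluded
  (5, 7): 7 <= 14, excluded
Therefore result = [(1, 15), (3, 16)].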